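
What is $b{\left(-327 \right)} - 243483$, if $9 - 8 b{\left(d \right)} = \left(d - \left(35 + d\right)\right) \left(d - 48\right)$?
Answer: $- \frac{490245}{2} \approx -2.4512 \cdot 10^{5}$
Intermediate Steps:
$b{\left(d \right)} = - \frac{1671}{8} + \frac{35 d}{8}$ ($b{\left(d \right)} = \frac{9}{8} - \frac{\left(d - \left(35 + d\right)\right) \left(d - 48\right)}{8} = \frac{9}{8} - \frac{\left(-35\right) \left(-48 + d\right)}{8} = \frac{9}{8} - \frac{1680 - 35 d}{8} = \frac{9}{8} + \left(-210 + \frac{35 d}{8}\right) = - \frac{1671}{8} + \frac{35 d}{8}$)
$b{\left(-327 \right)} - 243483 = \left(- \frac{1671}{8} + \frac{35}{8} \left(-327\right)\right) - 243483 = \left(- \frac{1671}{8} - \frac{11445}{8}\right) - 243483 = - \frac{3279}{2} - 243483 = - \frac{490245}{2}$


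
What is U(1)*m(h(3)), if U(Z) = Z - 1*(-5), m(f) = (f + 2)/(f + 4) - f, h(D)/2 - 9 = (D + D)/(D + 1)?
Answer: -3012/25 ≈ -120.48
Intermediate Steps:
h(D) = 18 + 4*D/(1 + D) (h(D) = 18 + 2*((D + D)/(D + 1)) = 18 + 2*((2*D)/(1 + D)) = 18 + 2*(2*D/(1 + D)) = 18 + 4*D/(1 + D))
m(f) = -f + (2 + f)/(4 + f) (m(f) = (2 + f)/(4 + f) - f = -f + (2 + f)/(4 + f))
U(Z) = 5 + Z (U(Z) = Z + 5 = 5 + Z)
U(1)*m(h(3)) = (5 + 1)*((2 - (2*(9 + 11*3)/(1 + 3))² - 6*(9 + 11*3)/(1 + 3))/(4 + 2*(9 + 11*3)/(1 + 3))) = 6*((2 - (2*(9 + 33)/4)² - 6*(9 + 33)/4)/(4 + 2*(9 + 33)/4)) = 6*((2 - (2*(¼)*42)² - 6*42/4)/(4 + 2*(¼)*42)) = 6*((2 - 1*21² - 3*21)/(4 + 21)) = 6*((2 - 1*441 - 63)/25) = 6*((2 - 441 - 63)/25) = 6*((1/25)*(-502)) = 6*(-502/25) = -3012/25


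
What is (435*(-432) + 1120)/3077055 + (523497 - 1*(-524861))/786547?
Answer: 615785649218/484049675817 ≈ 1.2722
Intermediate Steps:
(435*(-432) + 1120)/3077055 + (523497 - 1*(-524861))/786547 = (-187920 + 1120)*(1/3077055) + (523497 + 524861)*(1/786547) = -186800*1/3077055 + 1048358*(1/786547) = -37360/615411 + 1048358/786547 = 615785649218/484049675817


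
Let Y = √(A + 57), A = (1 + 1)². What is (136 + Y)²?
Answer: (136 + √61)² ≈ 20681.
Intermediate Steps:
A = 4 (A = 2² = 4)
Y = √61 (Y = √(4 + 57) = √61 ≈ 7.8102)
(136 + Y)² = (136 + √61)²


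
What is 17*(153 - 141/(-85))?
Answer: 13146/5 ≈ 2629.2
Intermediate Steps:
17*(153 - 141/(-85)) = 17*(153 - 141*(-1/85)) = 17*(153 + 141/85) = 17*(13146/85) = 13146/5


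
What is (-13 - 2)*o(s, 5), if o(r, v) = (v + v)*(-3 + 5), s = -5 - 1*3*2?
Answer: -300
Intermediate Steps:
s = -11 (s = -5 - 3*2 = -5 - 6 = -11)
o(r, v) = 4*v (o(r, v) = (2*v)*2 = 4*v)
(-13 - 2)*o(s, 5) = (-13 - 2)*(4*5) = -15*20 = -300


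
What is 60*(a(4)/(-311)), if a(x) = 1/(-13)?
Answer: 60/4043 ≈ 0.014840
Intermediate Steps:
a(x) = -1/13
60*(a(4)/(-311)) = 60*(-1/13/(-311)) = 60*(-1/13*(-1/311)) = 60*(1/4043) = 60/4043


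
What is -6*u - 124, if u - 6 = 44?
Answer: -424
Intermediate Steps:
u = 50 (u = 6 + 44 = 50)
-6*u - 124 = -6*50 - 124 = -300 - 124 = -424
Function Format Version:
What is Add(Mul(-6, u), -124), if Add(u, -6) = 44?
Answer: -424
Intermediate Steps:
u = 50 (u = Add(6, 44) = 50)
Add(Mul(-6, u), -124) = Add(Mul(-6, 50), -124) = Add(-300, -124) = -424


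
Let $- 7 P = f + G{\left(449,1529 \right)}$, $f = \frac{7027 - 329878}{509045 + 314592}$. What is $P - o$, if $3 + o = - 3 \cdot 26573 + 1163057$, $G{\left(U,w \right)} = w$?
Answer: $- \frac{6247182543887}{5765459} \approx -1.0836 \cdot 10^{6}$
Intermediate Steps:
$f = - \frac{322851}{823637} \approx -0.39198$
$P = - \frac{1259018122}{5765459}$ ($P = - \frac{- \frac{322851}{823637} + 1529}{7} = \left(- \frac{1}{7}\right) \frac{1259018122}{823637} = - \frac{1259018122}{5765459} \approx -218.37$)
$o = 1083335$ ($o = -3 + \left(- 3 \cdot 26573 + 1163057\right) = -3 + \left(\left(-1\right) 79719 + 1163057\right) = -3 + \left(-79719 + 1163057\right) = -3 + 1083338 = 1083335$)
$P - o = - \frac{1259018122}{5765459} - 1083335 = - \frac{6247182543887}{5765459}$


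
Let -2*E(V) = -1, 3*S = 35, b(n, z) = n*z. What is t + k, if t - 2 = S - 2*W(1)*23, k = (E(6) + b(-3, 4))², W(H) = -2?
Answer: 2855/12 ≈ 237.92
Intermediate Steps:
S = 35/3 (S = (⅓)*35 = 35/3 ≈ 11.667)
E(V) = ½ (E(V) = -½*(-1) = ½)
k = 529/4 (k = (½ - 3*4)² = (½ - 12)² = (-23/2)² = 529/4 ≈ 132.25)
t = 317/3 (t = 2 + (35/3 - 2*(-2)*23) = 2 + (35/3 + 4*23) = 2 + (35/3 + 92) = 2 + 311/3 = 317/3 ≈ 105.67)
t + k = 317/3 + 529/4 = 2855/12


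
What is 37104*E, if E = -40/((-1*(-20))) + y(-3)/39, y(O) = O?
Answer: -1001808/13 ≈ -77062.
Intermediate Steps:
E = -27/13 (E = -40/((-1*(-20))) - 3/39 = -40/20 - 3*1/39 = -40*1/20 - 1/13 = -2 - 1/13 = -27/13 ≈ -2.0769)
37104*E = 37104*(-27/13) = -1001808/13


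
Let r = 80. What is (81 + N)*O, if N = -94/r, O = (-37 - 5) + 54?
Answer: 9579/10 ≈ 957.90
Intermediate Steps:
O = 12 (O = -42 + 54 = 12)
N = -47/40 (N = -94/80 = -94*1/80 = -47/40 ≈ -1.1750)
(81 + N)*O = (81 - 47/40)*12 = (3193/40)*12 = 9579/10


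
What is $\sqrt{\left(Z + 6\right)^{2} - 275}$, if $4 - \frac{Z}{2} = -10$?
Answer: $\sqrt{881} \approx 29.682$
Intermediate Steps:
$Z = 28$ ($Z = 8 - -20 = 8 + 20 = 28$)
$\sqrt{\left(Z + 6\right)^{2} - 275} = \sqrt{\left(28 + 6\right)^{2} - 275} = \sqrt{34^{2} - 275} = \sqrt{1156 - 275} = \sqrt{881}$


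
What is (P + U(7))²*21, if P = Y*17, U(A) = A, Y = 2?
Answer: 35301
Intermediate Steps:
P = 34 (P = 2*17 = 34)
(P + U(7))²*21 = (34 + 7)²*21 = 41²*21 = 1681*21 = 35301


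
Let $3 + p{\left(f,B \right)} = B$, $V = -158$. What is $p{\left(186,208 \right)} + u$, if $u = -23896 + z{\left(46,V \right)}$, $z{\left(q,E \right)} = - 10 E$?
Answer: $-22111$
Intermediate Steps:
$p{\left(f,B \right)} = -3 + B$
$u = -22316$ ($u = -23896 - -1580 = -23896 + 1580 = -22316$)
$p{\left(186,208 \right)} + u = \left(-3 + 208\right) - 22316 = 205 - 22316 = -22111$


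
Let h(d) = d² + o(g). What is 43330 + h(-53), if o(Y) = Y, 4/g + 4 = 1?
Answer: 138413/3 ≈ 46138.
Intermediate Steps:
g = -4/3 (g = 4/(-4 + 1) = 4/(-3) = 4*(-⅓) = -4/3 ≈ -1.3333)
h(d) = -4/3 + d² (h(d) = d² - 4/3 = -4/3 + d²)
43330 + h(-53) = 43330 + (-4/3 + (-53)²) = 43330 + (-4/3 + 2809) = 43330 + 8423/3 = 138413/3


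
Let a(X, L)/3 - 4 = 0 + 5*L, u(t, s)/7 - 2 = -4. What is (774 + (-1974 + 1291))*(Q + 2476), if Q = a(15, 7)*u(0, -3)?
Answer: 76258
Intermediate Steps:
u(t, s) = -14 (u(t, s) = 14 + 7*(-4) = 14 - 28 = -14)
a(X, L) = 12 + 15*L (a(X, L) = 12 + 3*(0 + 5*L) = 12 + 3*(5*L) = 12 + 15*L)
Q = -1638 (Q = (12 + 15*7)*(-14) = (12 + 105)*(-14) = 117*(-14) = -1638)
(774 + (-1974 + 1291))*(Q + 2476) = (774 + (-1974 + 1291))*(-1638 + 2476) = (774 - 683)*838 = 91*838 = 76258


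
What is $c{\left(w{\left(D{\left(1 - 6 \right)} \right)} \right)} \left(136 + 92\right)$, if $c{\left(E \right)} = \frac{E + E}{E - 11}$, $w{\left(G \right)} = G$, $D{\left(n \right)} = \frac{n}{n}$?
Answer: $- \frac{228}{5} \approx -45.6$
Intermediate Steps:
$D{\left(n \right)} = 1$
$c{\left(E \right)} = \frac{2 E}{-11 + E}$
$c{\left(w{\left(D{\left(1 - 6 \right)} \right)} \right)} \left(136 + 92\right) = 2 \cdot 1 \frac{1}{-11 + 1} \left(136 + 92\right) = 2 \cdot 1 \frac{1}{-10} \cdot 228 = 2 \cdot 1 \left(- \frac{1}{10}\right) 228 = \left(- \frac{1}{5}\right) 228 = - \frac{228}{5}$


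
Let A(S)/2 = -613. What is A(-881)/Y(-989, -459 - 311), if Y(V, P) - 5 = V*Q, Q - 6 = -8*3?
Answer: -1226/17807 ≈ -0.068849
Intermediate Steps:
Q = -18 (Q = 6 - 8*3 = 6 - 24 = -18)
A(S) = -1226 (A(S) = 2*(-613) = -1226)
Y(V, P) = 5 - 18*V (Y(V, P) = 5 + V*(-18) = 5 - 18*V)
A(-881)/Y(-989, -459 - 311) = -1226/(5 - 18*(-989)) = -1226/(5 + 17802) = -1226/17807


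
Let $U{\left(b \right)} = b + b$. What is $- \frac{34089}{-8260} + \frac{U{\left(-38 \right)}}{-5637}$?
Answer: $\frac{192787453}{46561620} \approx 4.1405$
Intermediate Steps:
$U{\left(b \right)} = 2 b$
$- \frac{34089}{-8260} + \frac{U{\left(-38 \right)}}{-5637} = - \frac{34089}{-8260} + \frac{2 \left(-38\right)}{-5637} = \left(-34089\right) \left(- \frac{1}{8260}\right) - - \frac{76}{5637} = \frac{34089}{8260} + \frac{76}{5637} = \frac{192787453}{46561620}$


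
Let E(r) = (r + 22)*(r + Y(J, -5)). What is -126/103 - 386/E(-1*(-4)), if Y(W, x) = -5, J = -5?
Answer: 18241/1339 ≈ 13.623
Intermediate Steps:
E(r) = (-5 + r)*(22 + r) (E(r) = (r + 22)*(r - 5) = (22 + r)*(-5 + r) = (-5 + r)*(22 + r))
-126/103 - 386/E(-1*(-4)) = -126/103 - 386/(-110 + (-1*(-4))**2 + 17*(-1*(-4))) = -126*1/103 - 386/(-110 + 4**2 + 17*4) = -126/103 - 386/(-110 + 16 + 68) = -126/103 - 386/(-26) = -126/103 - 386*(-1/26) = -126/103 + 193/13 = 18241/1339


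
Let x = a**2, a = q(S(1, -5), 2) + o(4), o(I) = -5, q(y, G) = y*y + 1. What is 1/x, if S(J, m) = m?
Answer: 1/441 ≈ 0.0022676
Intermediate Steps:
q(y, G) = 1 + y**2 (q(y, G) = y**2 + 1 = 1 + y**2)
a = 21 (a = (1 + (-5)**2) - 5 = (1 + 25) - 5 = 26 - 5 = 21)
x = 441 (x = 21**2 = 441)
1/x = 1/441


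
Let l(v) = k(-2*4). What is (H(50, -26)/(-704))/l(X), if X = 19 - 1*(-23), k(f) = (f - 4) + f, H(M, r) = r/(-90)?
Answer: 13/633600 ≈ 2.0518e-5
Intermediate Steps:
H(M, r) = -r/90 (H(M, r) = r*(-1/90) = -r/90)
k(f) = -4 + 2*f (k(f) = (-4 + f) + f = -4 + 2*f)
X = 42 (X = 19 + 23 = 42)
l(v) = -20 (l(v) = -4 + 2*(-2*4) = -4 + 2*(-8) = -4 - 16 = -20)
(H(50, -26)/(-704))/l(X) = (-1/90*(-26)/(-704))/(-20) = ((13/45)*(-1/704))*(-1/20) = -13/31680*(-1/20) = 13/633600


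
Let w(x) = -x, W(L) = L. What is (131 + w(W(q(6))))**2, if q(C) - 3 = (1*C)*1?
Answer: 14884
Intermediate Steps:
q(C) = 3 + C (q(C) = 3 + (1*C)*1 = 3 + C*1 = 3 + C)
(131 + w(W(q(6))))**2 = (131 - (3 + 6))**2 = (131 - 1*9)**2 = (131 - 9)**2 = 122**2 = 14884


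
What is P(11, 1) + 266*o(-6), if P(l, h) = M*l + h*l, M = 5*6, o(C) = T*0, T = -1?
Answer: 341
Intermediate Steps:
o(C) = 0 (o(C) = -1*0 = 0)
M = 30
P(l, h) = 30*l + h*l
P(11, 1) + 266*o(-6) = 11*(30 + 1) + 266*0 = 11*31 + 0 = 341 + 0 = 341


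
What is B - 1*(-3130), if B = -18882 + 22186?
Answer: 6434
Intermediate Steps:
B = 3304
B - 1*(-3130) = 3304 - 1*(-3130) = 3304 + 3130 = 6434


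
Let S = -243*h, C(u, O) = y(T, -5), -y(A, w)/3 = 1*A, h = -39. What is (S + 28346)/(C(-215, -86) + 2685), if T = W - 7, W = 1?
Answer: 37823/2703 ≈ 13.993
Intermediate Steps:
T = -6 (T = 1 - 7 = -6)
y(A, w) = -3*A
C(u, O) = 18 (C(u, O) = -3*(-6) = 18)
S = 9477 (S = -243*(-39) = 9477)
(S + 28346)/(C(-215, -86) + 2685) = (9477 + 28346)/(18 + 2685) = 37823/2703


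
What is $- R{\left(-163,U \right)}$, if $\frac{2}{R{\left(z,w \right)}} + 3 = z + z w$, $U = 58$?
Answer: $\frac{1}{4810} \approx 0.0002079$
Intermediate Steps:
$R{\left(z,w \right)} = \frac{2}{-3 + z + w z}$ ($R{\left(z,w \right)} = \frac{2}{-3 + \left(z + z w\right)} = \frac{2}{-3 + \left(z + w z\right)} = \frac{2}{-3 + z + w z}$)
$- R{\left(-163,U \right)} = - \frac{2}{-3 - 163 + 58 \left(-163\right)} = - \frac{2}{-3 - 163 - 9454} = - \frac{2}{-9620} = - \frac{2 \left(-1\right)}{9620} = \left(-1\right) \left(- \frac{1}{4810}\right) = \frac{1}{4810}$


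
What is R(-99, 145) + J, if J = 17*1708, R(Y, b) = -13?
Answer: 29023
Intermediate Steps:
J = 29036
R(-99, 145) + J = -13 + 29036 = 29023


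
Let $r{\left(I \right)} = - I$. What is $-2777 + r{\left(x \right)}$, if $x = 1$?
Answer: $-2778$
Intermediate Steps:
$-2777 + r{\left(x \right)} = -2777 - 1 = -2778$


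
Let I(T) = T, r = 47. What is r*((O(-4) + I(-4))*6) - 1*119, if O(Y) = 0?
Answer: -1247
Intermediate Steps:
r*((O(-4) + I(-4))*6) - 1*119 = 47*((0 - 4)*6) - 1*119 = 47*(-4*6) - 119 = 47*(-24) - 119 = -1128 - 119 = -1247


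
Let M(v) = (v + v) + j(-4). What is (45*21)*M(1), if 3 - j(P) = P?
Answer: 8505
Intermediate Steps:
j(P) = 3 - P
M(v) = 7 + 2*v (M(v) = (v + v) + (3 - 1*(-4)) = 2*v + (3 + 4) = 2*v + 7 = 7 + 2*v)
(45*21)*M(1) = (45*21)*(7 + 2*1) = 945*(7 + 2) = 945*9 = 8505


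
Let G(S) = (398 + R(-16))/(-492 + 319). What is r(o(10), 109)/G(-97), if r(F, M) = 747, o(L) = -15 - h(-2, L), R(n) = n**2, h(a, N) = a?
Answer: -43077/218 ≈ -197.60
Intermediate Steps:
o(L) = -13 (o(L) = -15 - 1*(-2) = -15 + 2 = -13)
G(S) = -654/173 (G(S) = (398 + (-16)**2)/(-492 + 319) = (398 + 256)/(-173) = 654*(-1/173) = -654/173)
r(o(10), 109)/G(-97) = 747/(-654/173) = 747*(-173/654) = -43077/218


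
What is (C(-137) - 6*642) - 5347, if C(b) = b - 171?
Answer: -9507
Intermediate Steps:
C(b) = -171 + b
(C(-137) - 6*642) - 5347 = ((-171 - 137) - 6*642) - 5347 = (-308 - 3852) - 5347 = -4160 - 5347 = -9507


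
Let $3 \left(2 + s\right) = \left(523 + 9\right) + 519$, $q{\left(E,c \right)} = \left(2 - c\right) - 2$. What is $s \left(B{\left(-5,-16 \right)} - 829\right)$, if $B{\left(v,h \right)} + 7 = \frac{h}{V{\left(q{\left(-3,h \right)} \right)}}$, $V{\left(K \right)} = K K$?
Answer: $- \frac{4659655}{16} \approx -2.9123 \cdot 10^{5}$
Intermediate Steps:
$q{\left(E,c \right)} = - c$ ($q{\left(E,c \right)} = \left(2 - c\right) - 2 = - c$)
$s = \frac{1045}{3}$ ($s = -2 + \frac{\left(523 + 9\right) + 519}{3} = -2 + \frac{532 + 519}{3} = -2 + \frac{1}{3} \cdot 1051 = -2 + \frac{1051}{3} = \frac{1045}{3} \approx 348.33$)
$V{\left(K \right)} = K^{2}$
$B{\left(v,h \right)} = -7 + \frac{1}{h}$ ($B{\left(v,h \right)} = -7 + \frac{h}{\left(- h\right)^{2}} = -7 + \frac{h}{h^{2}} = -7 + \frac{1}{h}$)
$s \left(B{\left(-5,-16 \right)} - 829\right) = \frac{1045 \left(\left(-7 + \frac{1}{-16}\right) - 829\right)}{3} = \frac{1045 \left(\left(-7 - \frac{1}{16}\right) - 829\right)}{3} = \frac{1045 \left(- \frac{113}{16} - 829\right)}{3} = \frac{1045}{3} \left(- \frac{13377}{16}\right) = - \frac{4659655}{16}$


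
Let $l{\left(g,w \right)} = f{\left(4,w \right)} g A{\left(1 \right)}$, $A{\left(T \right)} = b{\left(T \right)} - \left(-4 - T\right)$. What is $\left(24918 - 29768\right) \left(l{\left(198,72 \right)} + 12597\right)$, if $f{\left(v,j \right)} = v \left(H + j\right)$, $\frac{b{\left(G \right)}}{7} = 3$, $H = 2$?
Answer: $-7451564250$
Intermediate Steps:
$b{\left(G \right)} = 21$ ($b{\left(G \right)} = 7 \cdot 3 = 21$)
$A{\left(T \right)} = 25 + T$ ($A{\left(T \right)} = 21 - \left(-4 - T\right) = 21 + \left(4 + T\right) = 25 + T$)
$f{\left(v,j \right)} = v \left(2 + j\right)$
$l{\left(g,w \right)} = 26 g \left(8 + 4 w\right)$ ($l{\left(g,w \right)} = 4 \left(2 + w\right) g \left(25 + 1\right) = \left(8 + 4 w\right) g 26 = g \left(8 + 4 w\right) 26 = 26 g \left(8 + 4 w\right)$)
$\left(24918 - 29768\right) \left(l{\left(198,72 \right)} + 12597\right) = \left(24918 - 29768\right) \left(104 \cdot 198 \left(2 + 72\right) + 12597\right) = - 4850 \left(104 \cdot 198 \cdot 74 + 12597\right) = - 4850 \left(1523808 + 12597\right) = \left(-4850\right) 1536405 = -7451564250$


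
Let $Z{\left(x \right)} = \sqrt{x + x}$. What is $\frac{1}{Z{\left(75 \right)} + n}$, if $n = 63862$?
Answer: $\frac{31931}{2039177447} - \frac{5 \sqrt{6}}{4078354894} \approx 1.5656 \cdot 10^{-5}$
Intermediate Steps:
$Z{\left(x \right)} = \sqrt{2} \sqrt{x}$ ($Z{\left(x \right)} = \sqrt{2 x} = \sqrt{2} \sqrt{x}$)
$\frac{1}{Z{\left(75 \right)} + n} = \frac{1}{\sqrt{2} \sqrt{75} + 63862} = \frac{1}{\sqrt{2} \cdot 5 \sqrt{3} + 63862} = \frac{1}{5 \sqrt{6} + 63862} = \frac{1}{63862 + 5 \sqrt{6}}$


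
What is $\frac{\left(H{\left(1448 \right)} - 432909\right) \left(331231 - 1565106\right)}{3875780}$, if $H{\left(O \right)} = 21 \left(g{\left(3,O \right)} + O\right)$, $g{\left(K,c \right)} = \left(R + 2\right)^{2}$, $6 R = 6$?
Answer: $\frac{24820135950}{193789} \approx 1.2808 \cdot 10^{5}$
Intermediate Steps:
$R = 1$ ($R = \frac{1}{6} \cdot 6 = 1$)
$g{\left(K,c \right)} = 9$ ($g{\left(K,c \right)} = \left(1 + 2\right)^{2} = 3^{2} = 9$)
$H{\left(O \right)} = 189 + 21 O$ ($H{\left(O \right)} = 21 \left(9 + O\right) = 189 + 21 O$)
$\frac{\left(H{\left(1448 \right)} - 432909\right) \left(331231 - 1565106\right)}{3875780} = \frac{\left(\left(189 + 21 \cdot 1448\right) - 432909\right) \left(331231 - 1565106\right)}{3875780} = \left(\left(189 + 30408\right) - 432909\right) \left(-1233875\right) \frac{1}{3875780} = \left(30597 - 432909\right) \left(-1233875\right) \frac{1}{3875780} = \left(-402312\right) \left(-1233875\right) \frac{1}{3875780} = 496402719000 \cdot \frac{1}{3875780} = \frac{24820135950}{193789}$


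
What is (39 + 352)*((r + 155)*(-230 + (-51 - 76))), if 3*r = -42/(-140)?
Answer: -216499437/10 ≈ -2.1650e+7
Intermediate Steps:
r = 1/10 (r = (-42/(-140))/3 = (-42*(-1/140))/3 = (1/3)*(3/10) = 1/10 ≈ 0.10000)
(39 + 352)*((r + 155)*(-230 + (-51 - 76))) = (39 + 352)*((1/10 + 155)*(-230 + (-51 - 76))) = 391*(1551*(-230 - 127)/10) = 391*((1551/10)*(-357)) = 391*(-553707/10) = -216499437/10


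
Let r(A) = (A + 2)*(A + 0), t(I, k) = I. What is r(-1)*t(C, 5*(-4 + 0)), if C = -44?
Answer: 44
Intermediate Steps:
r(A) = A*(2 + A) (r(A) = (2 + A)*A = A*(2 + A))
r(-1)*t(C, 5*(-4 + 0)) = -(2 - 1)*(-44) = -1*1*(-44) = -1*(-44) = 44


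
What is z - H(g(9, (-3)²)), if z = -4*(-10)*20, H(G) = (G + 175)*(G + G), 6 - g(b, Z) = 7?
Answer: 1148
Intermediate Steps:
g(b, Z) = -1 (g(b, Z) = 6 - 1*7 = 6 - 7 = -1)
H(G) = 2*G*(175 + G) (H(G) = (175 + G)*(2*G) = 2*G*(175 + G))
z = 800 (z = 40*20 = 800)
z - H(g(9, (-3)²)) = 800 - 2*(-1)*(175 - 1) = 800 - 2*(-1)*174 = 800 - 1*(-348) = 800 + 348 = 1148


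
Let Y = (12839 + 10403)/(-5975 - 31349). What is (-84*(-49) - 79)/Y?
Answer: -75338494/11621 ≈ -6483.0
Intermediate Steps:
Y = -11621/18662 (Y = 23242/(-37324) = 23242*(-1/37324) = -11621/18662 ≈ -0.62271)
(-84*(-49) - 79)/Y = (-84*(-49) - 79)/(-11621/18662) = (4116 - 79)*(-18662/11621) = 4037*(-18662/11621) = -75338494/11621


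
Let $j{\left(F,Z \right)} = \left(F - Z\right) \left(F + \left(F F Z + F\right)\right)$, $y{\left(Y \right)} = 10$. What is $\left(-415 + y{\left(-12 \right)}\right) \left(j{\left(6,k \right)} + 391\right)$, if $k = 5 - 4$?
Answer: $-255555$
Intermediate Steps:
$k = 1$
$j{\left(F,Z \right)} = \left(F - Z\right) \left(2 F + Z F^{2}\right)$ ($j{\left(F,Z \right)} = \left(F - Z\right) \left(F + \left(F^{2} Z + F\right)\right) = \left(F - Z\right) \left(F + \left(Z F^{2} + F\right)\right) = \left(F - Z\right) \left(F + \left(F + Z F^{2}\right)\right) = \left(F - Z\right) \left(2 F + Z F^{2}\right)$)
$\left(-415 + y{\left(-12 \right)}\right) \left(j{\left(6,k \right)} + 391\right) = \left(-415 + 10\right) \left(6 \left(\left(-2\right) 1 + 2 \cdot 6 + 1 \cdot 6^{2} - 6 \cdot 1^{2}\right) + 391\right) = - 405 \left(6 \left(-2 + 12 + 1 \cdot 36 - 6 \cdot 1\right) + 391\right) = - 405 \left(6 \left(-2 + 12 + 36 - 6\right) + 391\right) = - 405 \left(6 \cdot 40 + 391\right) = - 405 \left(240 + 391\right) = \left(-405\right) 631 = -255555$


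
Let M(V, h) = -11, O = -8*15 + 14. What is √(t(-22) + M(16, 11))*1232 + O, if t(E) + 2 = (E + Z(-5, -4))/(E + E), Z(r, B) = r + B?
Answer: -106 + 56*I*√5951 ≈ -106.0 + 4320.0*I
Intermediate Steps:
Z(r, B) = B + r
O = -106 (O = -120 + 14 = -106)
t(E) = -2 + (-9 + E)/(2*E) (t(E) = -2 + (E + (-4 - 5))/(E + E) = -2 + (E - 9)/((2*E)) = -2 + (-9 + E)*(1/(2*E)) = -2 + (-9 + E)/(2*E))
√(t(-22) + M(16, 11))*1232 + O = √((3/2)*(-3 - 1*(-22))/(-22) - 11)*1232 - 106 = √((3/2)*(-1/22)*(-3 + 22) - 11)*1232 - 106 = √((3/2)*(-1/22)*19 - 11)*1232 - 106 = √(-57/44 - 11)*1232 - 106 = √(-541/44)*1232 - 106 = (I*√5951/22)*1232 - 106 = 56*I*√5951 - 106 = -106 + 56*I*√5951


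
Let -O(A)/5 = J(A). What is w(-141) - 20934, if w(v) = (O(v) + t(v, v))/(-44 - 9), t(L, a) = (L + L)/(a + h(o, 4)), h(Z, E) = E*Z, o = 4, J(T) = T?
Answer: -138776157/6625 ≈ -20947.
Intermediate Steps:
O(A) = -5*A
t(L, a) = 2*L/(16 + a) (t(L, a) = (L + L)/(a + 4*4) = (2*L)/(a + 16) = (2*L)/(16 + a) = 2*L/(16 + a))
w(v) = 5*v/53 - 2*v/(53*(16 + v)) (w(v) = (-5*v + 2*v/(16 + v))/(-44 - 9) = (-5*v + 2*v/(16 + v))/(-53) = (-5*v + 2*v/(16 + v))*(-1/53) = 5*v/53 - 2*v/(53*(16 + v)))
w(-141) - 20934 = (1/53)*(-141)*(78 + 5*(-141))/(16 - 141) - 20934 = (1/53)*(-141)*(78 - 705)/(-125) - 20934 = (1/53)*(-141)*(-1/125)*(-627) - 20934 = -88407/6625 - 20934 = -138776157/6625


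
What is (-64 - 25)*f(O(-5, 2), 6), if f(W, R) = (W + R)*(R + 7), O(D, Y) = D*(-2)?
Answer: -18512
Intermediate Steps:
O(D, Y) = -2*D
f(W, R) = (7 + R)*(R + W) (f(W, R) = (R + W)*(7 + R) = (7 + R)*(R + W))
(-64 - 25)*f(O(-5, 2), 6) = (-64 - 25)*(6**2 + 7*6 + 7*(-2*(-5)) + 6*(-2*(-5))) = -89*(36 + 42 + 7*10 + 6*10) = -89*(36 + 42 + 70 + 60) = -89*208 = -18512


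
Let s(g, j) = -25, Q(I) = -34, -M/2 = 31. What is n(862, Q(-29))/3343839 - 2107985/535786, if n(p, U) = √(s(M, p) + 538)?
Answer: -2107985/535786 + √57/1114613 ≈ -3.9344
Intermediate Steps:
M = -62 (M = -2*31 = -62)
n(p, U) = 3*√57 (n(p, U) = √(-25 + 538) = √513 = 3*√57)
n(862, Q(-29))/3343839 - 2107985/535786 = (3*√57)/3343839 - 2107985/535786 = (3*√57)*(1/3343839) - 2107985*1/535786 = √57/1114613 - 2107985/535786 = -2107985/535786 + √57/1114613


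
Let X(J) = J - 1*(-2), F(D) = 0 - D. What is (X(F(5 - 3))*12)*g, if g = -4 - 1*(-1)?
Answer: 0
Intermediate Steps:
g = -3 (g = -4 + 1 = -3)
F(D) = -D
X(J) = 2 + J (X(J) = J + 2 = 2 + J)
(X(F(5 - 3))*12)*g = ((2 - (5 - 3))*12)*(-3) = ((2 - 1*2)*12)*(-3) = ((2 - 2)*12)*(-3) = (0*12)*(-3) = 0*(-3) = 0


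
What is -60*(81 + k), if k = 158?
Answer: -14340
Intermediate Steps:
-60*(81 + k) = -60*(81 + 158) = -60*239 = -14340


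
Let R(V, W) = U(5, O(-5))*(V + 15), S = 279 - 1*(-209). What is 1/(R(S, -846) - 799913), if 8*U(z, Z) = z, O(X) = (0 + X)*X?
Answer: -8/6396789 ≈ -1.2506e-6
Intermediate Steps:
O(X) = X**2 (O(X) = X*X = X**2)
S = 488 (S = 279 + 209 = 488)
U(z, Z) = z/8
R(V, W) = 75/8 + 5*V/8 (R(V, W) = ((1/8)*5)*(V + 15) = 5*(15 + V)/8 = 75/8 + 5*V/8)
1/(R(S, -846) - 799913) = 1/((75/8 + (5/8)*488) - 799913) = 1/((75/8 + 305) - 799913) = 1/(2515/8 - 799913) = 1/(-6396789/8) = -8/6396789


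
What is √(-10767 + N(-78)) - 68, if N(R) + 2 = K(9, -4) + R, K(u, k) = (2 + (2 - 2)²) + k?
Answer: -68 + I*√10849 ≈ -68.0 + 104.16*I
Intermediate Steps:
K(u, k) = 2 + k (K(u, k) = (2 + 0²) + k = (2 + 0) + k = 2 + k)
N(R) = -4 + R (N(R) = -2 + ((2 - 4) + R) = -2 + (-2 + R) = -4 + R)
√(-10767 + N(-78)) - 68 = √(-10767 + (-4 - 78)) - 68 = √(-10767 - 82) - 68 = √(-10849) - 68 = I*√10849 - 68 = -68 + I*√10849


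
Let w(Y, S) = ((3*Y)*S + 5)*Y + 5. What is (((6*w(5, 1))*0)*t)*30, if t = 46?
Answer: 0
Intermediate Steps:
w(Y, S) = 5 + Y*(5 + 3*S*Y) (w(Y, S) = (3*S*Y + 5)*Y + 5 = (5 + 3*S*Y)*Y + 5 = Y*(5 + 3*S*Y) + 5 = 5 + Y*(5 + 3*S*Y))
(((6*w(5, 1))*0)*t)*30 = (((6*(5 + 5*5 + 3*1*5²))*0)*46)*30 = (((6*(5 + 25 + 3*1*25))*0)*46)*30 = (((6*(5 + 25 + 75))*0)*46)*30 = (((6*105)*0)*46)*30 = ((630*0)*46)*30 = (0*46)*30 = 0*30 = 0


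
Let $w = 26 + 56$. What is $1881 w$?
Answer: $154242$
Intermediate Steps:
$w = 82$
$1881 w = 1881 \cdot 82 = 154242$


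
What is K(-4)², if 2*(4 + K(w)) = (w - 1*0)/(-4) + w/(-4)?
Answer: 9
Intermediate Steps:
K(w) = -4 - w/4 (K(w) = -4 + ((w - 1*0)/(-4) + w/(-4))/2 = -4 + ((w + 0)*(-¼) + w*(-¼))/2 = -4 + (w*(-¼) - w/4)/2 = -4 + (-w/4 - w/4)/2 = -4 + (-w/2)/2 = -4 - w/4)
K(-4)² = (-4 - ¼*(-4))² = (-4 + 1)² = (-3)² = 9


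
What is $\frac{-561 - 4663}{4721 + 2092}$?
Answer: $- \frac{5224}{6813} \approx -0.76677$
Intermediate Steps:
$\frac{-561 - 4663}{4721 + 2092} = - \frac{5224}{6813}$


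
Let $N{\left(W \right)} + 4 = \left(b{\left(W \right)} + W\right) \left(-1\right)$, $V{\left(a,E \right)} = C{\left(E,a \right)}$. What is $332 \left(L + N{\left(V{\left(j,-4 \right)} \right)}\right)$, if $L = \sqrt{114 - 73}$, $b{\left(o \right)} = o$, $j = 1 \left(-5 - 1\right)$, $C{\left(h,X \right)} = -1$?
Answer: $-664 + 332 \sqrt{41} \approx 1461.8$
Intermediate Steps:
$j = -6$ ($j = 1 \left(-6\right) = -6$)
$V{\left(a,E \right)} = -1$
$N{\left(W \right)} = -4 - 2 W$ ($N{\left(W \right)} = -4 + \left(W + W\right) \left(-1\right) = -4 + 2 W \left(-1\right) = -4 - 2 W$)
$L = \sqrt{41} \approx 6.4031$
$332 \left(L + N{\left(V{\left(j,-4 \right)} \right)}\right) = 332 \left(\sqrt{41} - 2\right) = 332 \left(-2 + \sqrt{41}\right) = -664 + 332 \sqrt{41}$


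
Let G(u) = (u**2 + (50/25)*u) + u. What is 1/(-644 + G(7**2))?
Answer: 1/1904 ≈ 0.00052521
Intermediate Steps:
G(u) = u**2 + 3*u (G(u) = (u**2 + (50*(1/25))*u) + u = (u**2 + 2*u) + u = u**2 + 3*u)
1/(-644 + G(7**2)) = 1/(-644 + 7**2*(3 + 7**2)) = 1/(-644 + 49*(3 + 49)) = 1/(-644 + 49*52) = 1/(-644 + 2548) = 1/1904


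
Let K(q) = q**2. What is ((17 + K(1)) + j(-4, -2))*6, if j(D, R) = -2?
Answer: 96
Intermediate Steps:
((17 + K(1)) + j(-4, -2))*6 = ((17 + 1**2) - 2)*6 = ((17 + 1) - 2)*6 = (18 - 2)*6 = 16*6 = 96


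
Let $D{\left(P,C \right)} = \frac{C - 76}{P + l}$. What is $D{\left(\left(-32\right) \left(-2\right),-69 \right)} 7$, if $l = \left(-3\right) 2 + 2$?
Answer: $- \frac{203}{12} \approx -16.917$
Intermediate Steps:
$l = -4$ ($l = -6 + 2 = -4$)
$D{\left(P,C \right)} = \frac{-76 + C}{-4 + P}$ ($D{\left(P,C \right)} = \frac{C - 76}{P - 4} = \frac{-76 + C}{-4 + P}$)
$D{\left(\left(-32\right) \left(-2\right),-69 \right)} 7 = \frac{-76 - 69}{-4 - -64} \cdot 7 = \frac{1}{-4 + 64} \left(-145\right) 7 = \frac{1}{60} \left(-145\right) 7 = \left(- \frac{29}{12}\right) 7 = - \frac{203}{12}$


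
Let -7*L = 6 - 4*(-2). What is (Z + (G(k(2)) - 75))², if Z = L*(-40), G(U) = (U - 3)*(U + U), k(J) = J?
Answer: 1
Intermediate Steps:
L = -2 (L = -(6 - 4*(-2))/7 = -(6 + 8)/7 = -⅐*14 = -2)
G(U) = 2*U*(-3 + U) (G(U) = (-3 + U)*(2*U) = 2*U*(-3 + U))
Z = 80 (Z = -2*(-40) = 80)
(Z + (G(k(2)) - 75))² = (80 + (2*2*(-3 + 2) - 75))² = (80 + (2*2*(-1) - 75))² = (80 + (-4 - 75))² = (80 - 79)² = 1² = 1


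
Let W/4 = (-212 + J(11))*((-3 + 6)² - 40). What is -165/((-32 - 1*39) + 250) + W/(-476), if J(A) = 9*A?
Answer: -646672/21301 ≈ -30.359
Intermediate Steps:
W = 14012 (W = 4*((-212 + 9*11)*((-3 + 6)² - 40)) = 4*((-212 + 99)*(3² - 40)) = 4*(-113*(9 - 40)) = 4*(-113*(-31)) = 4*3503 = 14012)
-165/((-32 - 1*39) + 250) + W/(-476) = -165/((-32 - 1*39) + 250) + 14012/(-476) = -165/((-32 - 39) + 250) + 14012*(-1/476) = -165/(-71 + 250) - 3503/119 = -165/179 - 3503/119 = -646672/21301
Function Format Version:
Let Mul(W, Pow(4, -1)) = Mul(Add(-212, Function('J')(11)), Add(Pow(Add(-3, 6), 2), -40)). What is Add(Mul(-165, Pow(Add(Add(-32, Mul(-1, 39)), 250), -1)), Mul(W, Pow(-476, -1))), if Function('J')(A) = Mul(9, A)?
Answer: Rational(-646672, 21301) ≈ -30.359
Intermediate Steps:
W = 14012 (W = Mul(4, Mul(Add(-212, Mul(9, 11)), Add(Pow(Add(-3, 6), 2), -40))) = Mul(4, Mul(Add(-212, 99), Add(Pow(3, 2), -40))) = Mul(4, Mul(-113, Add(9, -40))) = Mul(4, Mul(-113, -31)) = Mul(4, 3503) = 14012)
Add(Mul(-165, Pow(Add(Add(-32, Mul(-1, 39)), 250), -1)), Mul(W, Pow(-476, -1))) = Add(Mul(-165, Pow(Add(Add(-32, Mul(-1, 39)), 250), -1)), Mul(14012, Pow(-476, -1))) = Add(Mul(-165, Pow(Add(Add(-32, -39), 250), -1)), Mul(14012, Rational(-1, 476))) = Add(Mul(-165, Pow(Add(-71, 250), -1)), Rational(-3503, 119)) = Add(Mul(-165, Pow(179, -1)), Rational(-3503, 119)) = Add(Mul(-165, Rational(1, 179)), Rational(-3503, 119)) = Add(Rational(-165, 179), Rational(-3503, 119)) = Rational(-646672, 21301)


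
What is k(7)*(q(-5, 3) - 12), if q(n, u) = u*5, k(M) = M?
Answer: 21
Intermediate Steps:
q(n, u) = 5*u
k(7)*(q(-5, 3) - 12) = 7*(5*3 - 12) = 7*(15 - 12) = 7*3 = 21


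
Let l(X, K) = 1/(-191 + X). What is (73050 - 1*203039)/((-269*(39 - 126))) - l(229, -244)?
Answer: -4962985/889314 ≈ -5.5807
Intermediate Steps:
(73050 - 1*203039)/((-269*(39 - 126))) - l(229, -244) = (73050 - 1*203039)/((-269*(39 - 126))) - 1/(-191 + 229) = (73050 - 203039)/((-269*(-87))) - 1/38 = -129989/23403 - 1*1/38 = -129989*1/23403 - 1/38 = -129989/23403 - 1/38 = -4962985/889314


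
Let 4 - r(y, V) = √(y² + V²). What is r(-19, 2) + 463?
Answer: 467 - √365 ≈ 447.90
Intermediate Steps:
r(y, V) = 4 - √(V² + y²) (r(y, V) = 4 - √(y² + V²) = 4 - √(V² + y²))
r(-19, 2) + 463 = (4 - √(2² + (-19)²)) + 463 = (4 - √(4 + 361)) + 463 = (4 - √365) + 463 = 467 - √365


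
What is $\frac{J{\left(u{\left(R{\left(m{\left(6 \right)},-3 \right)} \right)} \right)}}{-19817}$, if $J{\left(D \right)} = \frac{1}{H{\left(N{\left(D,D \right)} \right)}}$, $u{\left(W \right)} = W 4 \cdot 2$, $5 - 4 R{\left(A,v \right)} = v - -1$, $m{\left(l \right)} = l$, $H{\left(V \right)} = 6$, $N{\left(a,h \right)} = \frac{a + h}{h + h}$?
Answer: $- \frac{1}{118902} \approx -8.4103 \cdot 10^{-6}$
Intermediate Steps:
$N{\left(a,h \right)} = \frac{a + h}{2 h}$
$R{\left(A,v \right)} = 1 - \frac{v}{4}$ ($R{\left(A,v \right)} = \frac{5}{4} - \frac{v - -1}{4} = \frac{5}{4} - \frac{v + 1}{4} = \frac{5}{4} - \frac{1 + v}{4} = \frac{5}{4} - \left(\frac{1}{4} + \frac{v}{4}\right) = 1 - \frac{v}{4}$)
$u{\left(W \right)} = 8 W$ ($u{\left(W \right)} = 4 W 2 = 8 W$)
$J{\left(D \right)} = \frac{1}{6}$
$\frac{J{\left(u{\left(R{\left(m{\left(6 \right)},-3 \right)} \right)} \right)}}{-19817} = \frac{1}{6 \left(-19817\right)} = \frac{1}{6} \left(- \frac{1}{19817}\right) = - \frac{1}{118902}$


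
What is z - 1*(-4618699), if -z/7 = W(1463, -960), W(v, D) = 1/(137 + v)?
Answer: 7389918393/1600 ≈ 4.6187e+6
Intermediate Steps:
z = -7/1600 (z = -7/(137 + 1463) = -7/1600 ≈ -0.0043750)
z - 1*(-4618699) = -7/1600 - 1*(-4618699) = -7/1600 + 4618699 = 7389918393/1600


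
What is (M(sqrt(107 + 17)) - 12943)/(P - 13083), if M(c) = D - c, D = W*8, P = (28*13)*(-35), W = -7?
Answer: 1857/3689 + 2*sqrt(31)/25823 ≈ 0.50382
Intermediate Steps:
P = -12740 (P = 364*(-35) = -12740)
D = -56 (D = -7*8 = -56)
M(c) = -56 - c
(M(sqrt(107 + 17)) - 12943)/(P - 13083) = ((-56 - sqrt(107 + 17)) - 12943)/(-12740 - 13083) = ((-56 - sqrt(124)) - 12943)/(-25823) = ((-56 - 2*sqrt(31)) - 12943)*(-1/25823) = (-12999 - 2*sqrt(31))*(-1/25823) = 1857/3689 + 2*sqrt(31)/25823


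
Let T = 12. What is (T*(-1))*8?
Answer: -96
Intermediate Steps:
(T*(-1))*8 = (12*(-1))*8 = -12*8 = -96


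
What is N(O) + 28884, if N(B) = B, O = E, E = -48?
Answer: 28836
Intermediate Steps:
O = -48
N(O) + 28884 = -48 + 28884 = 28836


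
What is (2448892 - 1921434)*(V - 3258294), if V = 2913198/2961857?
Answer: -5090285108680792080/2961857 ≈ -1.7186e+12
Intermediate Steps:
V = 2913198/2961857 (V = 2913198*(1/2961857) = 2913198/2961857 ≈ 0.98357)
(2448892 - 1921434)*(V - 3258294) = (2448892 - 1921434)*(2913198/2961857 - 3258294) = 527458*(-9650597978760/2961857) = -5090285108680792080/2961857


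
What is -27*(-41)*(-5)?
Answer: -5535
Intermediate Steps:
-27*(-41)*(-5) = 1107*(-5) = -5535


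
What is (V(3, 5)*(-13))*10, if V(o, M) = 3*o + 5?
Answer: -1820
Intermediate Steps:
V(o, M) = 5 + 3*o
(V(3, 5)*(-13))*10 = ((5 + 3*3)*(-13))*10 = ((5 + 9)*(-13))*10 = (14*(-13))*10 = -182*10 = -1820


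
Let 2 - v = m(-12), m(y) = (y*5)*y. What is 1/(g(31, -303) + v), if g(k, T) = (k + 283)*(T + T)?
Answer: -1/191002 ≈ -5.2355e-6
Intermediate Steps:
g(k, T) = 2*T*(283 + k) (g(k, T) = (283 + k)*(2*T) = 2*T*(283 + k))
m(y) = 5*y² (m(y) = (5*y)*y = 5*y²)
v = -718 (v = 2 - 5*(-12)² = 2 - 5*144 = 2 - 1*720 = 2 - 720 = -718)
1/(g(31, -303) + v) = 1/(2*(-303)*(283 + 31) - 718) = 1/(2*(-303)*314 - 718) = 1/(-190284 - 718) = 1/(-191002) = -1/191002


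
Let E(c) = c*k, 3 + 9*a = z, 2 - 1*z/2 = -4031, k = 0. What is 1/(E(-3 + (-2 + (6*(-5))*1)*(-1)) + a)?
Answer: 9/8063 ≈ 0.0011162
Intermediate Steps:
z = 8066 (z = 4 - 2*(-4031) = 4 + 8062 = 8066)
a = 8063/9 (a = -⅓ + (⅑)*8066 = -⅓ + 8066/9 = 8063/9 ≈ 895.89)
E(c) = 0 (E(c) = c*0 = 0)
1/(E(-3 + (-2 + (6*(-5))*1)*(-1)) + a) = 1/(0 + 8063/9) = 1/(8063/9) = 9/8063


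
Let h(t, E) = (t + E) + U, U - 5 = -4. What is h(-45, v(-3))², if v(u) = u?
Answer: 2209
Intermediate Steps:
U = 1 (U = 5 - 4 = 1)
h(t, E) = 1 + E + t (h(t, E) = (t + E) + 1 = (E + t) + 1 = 1 + E + t)
h(-45, v(-3))² = (1 - 3 - 45)² = (-47)² = 2209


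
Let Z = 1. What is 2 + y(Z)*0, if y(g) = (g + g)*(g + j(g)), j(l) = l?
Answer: 2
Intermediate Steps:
y(g) = 4*g**2 (y(g) = (g + g)*(g + g) = (2*g)*(2*g) = 4*g**2)
2 + y(Z)*0 = 2 + (4*1**2)*0 = 2 + (4*1)*0 = 2 + 4*0 = 2 + 0 = 2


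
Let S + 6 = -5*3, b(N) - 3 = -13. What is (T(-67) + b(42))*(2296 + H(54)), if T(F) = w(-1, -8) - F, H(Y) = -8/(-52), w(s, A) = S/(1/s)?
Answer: 179100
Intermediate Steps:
b(N) = -10 (b(N) = 3 - 13 = -10)
S = -21 (S = -6 - 5*3 = -6 - 15 = -21)
w(s, A) = -21*s
H(Y) = 2/13 (H(Y) = -8*(-1/52) = 2/13)
T(F) = 21 - F (T(F) = -21*(-1) - F = 21 - F)
(T(-67) + b(42))*(2296 + H(54)) = ((21 - 1*(-67)) - 10)*(2296 + 2/13) = ((21 + 67) - 10)*(29850/13) = (88 - 10)*(29850/13) = 78*(29850/13) = 179100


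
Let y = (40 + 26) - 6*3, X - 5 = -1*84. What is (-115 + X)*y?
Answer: -9312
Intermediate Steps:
X = -79 (X = 5 - 1*84 = 5 - 84 = -79)
y = 48 (y = 66 - 18 = 48)
(-115 + X)*y = (-115 - 79)*48 = -194*48 = -9312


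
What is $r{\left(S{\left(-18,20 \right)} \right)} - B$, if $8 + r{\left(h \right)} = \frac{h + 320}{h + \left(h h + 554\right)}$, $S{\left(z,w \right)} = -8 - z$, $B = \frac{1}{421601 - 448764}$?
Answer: $- \frac{67662701}{9018116} \approx -7.503$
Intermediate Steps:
$B = - \frac{1}{27163}$ ($B = \frac{1}{-27163} = - \frac{1}{27163} \approx -3.6815 \cdot 10^{-5}$)
$r{\left(h \right)} = -8 + \frac{320 + h}{554 + h + h^{2}}$ ($r{\left(h \right)} = -8 + \frac{h + 320}{h + \left(h h + 554\right)} = -8 + \frac{320 + h}{h + \left(h^{2} + 554\right)} = -8 + \frac{320 + h}{h + \left(554 + h^{2}\right)} = -8 + \frac{320 + h}{554 + h + h^{2}}$)
$r{\left(S{\left(-18,20 \right)} \right)} - B = \frac{-4112 - 8 \left(-8 - -18\right)^{2} - 7 \left(-8 - -18\right)}{554 - -10 + \left(-8 - -18\right)^{2}} - - \frac{1}{27163} = \frac{-4112 - 8 \left(-8 + 18\right)^{2} - 7 \left(-8 + 18\right)}{554 + \left(-8 + 18\right) + \left(-8 + 18\right)^{2}} + \frac{1}{27163} = \frac{-4112 - 8 \cdot 10^{2} - 70}{554 + 10 + 10^{2}} + \frac{1}{27163} = \frac{-4112 - 800 - 70}{554 + 10 + 100} + \frac{1}{27163} = \frac{-4112 - 800 - 70}{664} + \frac{1}{27163} = \frac{1}{664} \left(-4982\right) + \frac{1}{27163} = - \frac{2491}{332} + \frac{1}{27163} = - \frac{67662701}{9018116}$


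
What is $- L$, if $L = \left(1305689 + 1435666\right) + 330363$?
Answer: $-3071718$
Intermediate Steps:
$L = 3071718$ ($L = 2741355 + 330363 = 3071718$)
$- L = \left(-1\right) 3071718 = -3071718$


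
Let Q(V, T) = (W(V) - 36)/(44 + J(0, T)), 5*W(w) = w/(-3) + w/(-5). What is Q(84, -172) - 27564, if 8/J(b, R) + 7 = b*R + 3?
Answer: -14471662/525 ≈ -27565.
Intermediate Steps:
W(w) = -8*w/75 (W(w) = (w/(-3) + w/(-5))/5 = (w*(-⅓) + w*(-⅕))/5 = (-w/3 - w/5)/5 = (-8*w/15)/5 = -8*w/75)
J(b, R) = 8/(-4 + R*b) (J(b, R) = 8/(-7 + (b*R + 3)) = 8/(-7 + (R*b + 3)) = 8/(-7 + (3 + R*b)) = 8/(-4 + R*b))
Q(V, T) = -6/7 - 4*V/1575 (Q(V, T) = (-8*V/75 - 36)/(44 + 8/(-4 + T*0)) = (-36 - 8*V/75)/(44 + 8/(-4 + 0)) = (-36 - 8*V/75)/(44 + 8/(-4)) = (-36 - 8*V/75)/(44 + 8*(-¼)) = (-36 - 8*V/75)/(44 - 2) = (-36 - 8*V/75)/42 = (-36 - 8*V/75)*(1/42) = -6/7 - 4*V/1575)
Q(84, -172) - 27564 = (-6/7 - 4/1575*84) - 27564 = (-6/7 - 16/75) - 27564 = -562/525 - 27564 = -14471662/525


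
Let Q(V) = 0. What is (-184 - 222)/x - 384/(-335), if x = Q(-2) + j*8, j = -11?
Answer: 84901/14740 ≈ 5.7599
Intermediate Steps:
x = -88 (x = 0 - 11*8 = 0 - 88 = -88)
(-184 - 222)/x - 384/(-335) = (-184 - 222)/(-88) - 384/(-335) = -406*(-1/88) - 384*(-1/335) = 203/44 + 384/335 = 84901/14740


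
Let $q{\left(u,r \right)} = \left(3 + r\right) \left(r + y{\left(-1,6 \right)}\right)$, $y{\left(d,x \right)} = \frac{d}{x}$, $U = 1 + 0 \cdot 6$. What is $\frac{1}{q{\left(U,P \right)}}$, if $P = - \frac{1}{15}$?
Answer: $- \frac{225}{154} \approx -1.461$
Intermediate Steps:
$U = 1$ ($U = 1 + 0 = 1$)
$P = - \frac{1}{15}$ ($P = \left(-1\right) \frac{1}{15} = - \frac{1}{15} \approx -0.066667$)
$q{\left(u,r \right)} = \left(3 + r\right) \left(- \frac{1}{6} + r\right)$ ($q{\left(u,r \right)} = \left(3 + r\right) \left(r - \frac{1}{6}\right) = \left(3 + r\right) \left(- \frac{1}{6} + r\right)$)
$\frac{1}{q{\left(U,P \right)}} = \frac{1}{- \frac{1}{2} + \left(- \frac{1}{15}\right)^{2} + \frac{17}{6} \left(- \frac{1}{15}\right)} = \frac{1}{- \frac{1}{2} + \frac{1}{225} - \frac{17}{90}} = \frac{1}{- \frac{154}{225}} = - \frac{225}{154}$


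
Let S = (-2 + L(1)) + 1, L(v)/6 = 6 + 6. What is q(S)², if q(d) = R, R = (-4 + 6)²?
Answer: 16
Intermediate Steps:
L(v) = 72 (L(v) = 6*(6 + 6) = 6*12 = 72)
R = 4 (R = 2² = 4)
S = 71 (S = (-2 + 72) + 1 = 70 + 1 = 71)
q(d) = 4
q(S)² = 4² = 16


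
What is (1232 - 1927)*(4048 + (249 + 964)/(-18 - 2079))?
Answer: -5898772885/2097 ≈ -2.8130e+6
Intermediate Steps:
(1232 - 1927)*(4048 + (249 + 964)/(-18 - 2079)) = -695*(4048 + 1213/(-2097)) = -695*(4048 + 1213*(-1/2097)) = -695*(4048 - 1213/2097) = -695*8487443/2097 = -5898772885/2097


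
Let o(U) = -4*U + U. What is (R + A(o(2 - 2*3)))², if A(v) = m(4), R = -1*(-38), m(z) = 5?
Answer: 1849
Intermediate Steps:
o(U) = -3*U
R = 38
A(v) = 5
(R + A(o(2 - 2*3)))² = (38 + 5)² = 43² = 1849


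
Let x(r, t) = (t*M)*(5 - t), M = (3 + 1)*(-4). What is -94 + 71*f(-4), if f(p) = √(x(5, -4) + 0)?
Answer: 1610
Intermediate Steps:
M = -16 (M = 4*(-4) = -16)
x(r, t) = -16*t*(5 - t) (x(r, t) = (t*(-16))*(5 - t) = (-16*t)*(5 - t) = -16*t*(5 - t))
f(p) = 24 (f(p) = √(16*(-4)*(-5 - 4) + 0) = √(16*(-4)*(-9) + 0) = √(576 + 0) = √576 = 24)
-94 + 71*f(-4) = -94 + 71*24 = -94 + 1704 = 1610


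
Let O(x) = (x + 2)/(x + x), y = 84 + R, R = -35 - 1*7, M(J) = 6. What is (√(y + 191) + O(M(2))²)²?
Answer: 18889/81 + 8*√233/9 ≈ 246.77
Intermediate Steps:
R = -42 (R = -35 - 7 = -42)
y = 42 (y = 84 - 42 = 42)
O(x) = (2 + x)/(2*x) (O(x) = (2 + x)/((2*x)) = (2 + x)*(1/(2*x)) = (2 + x)/(2*x))
(√(y + 191) + O(M(2))²)² = (√(42 + 191) + ((½)*(2 + 6)/6)²)² = (√233 + ((½)*(⅙)*8)²)² = (√233 + (⅔)²)² = (√233 + 4/9)² = (4/9 + √233)²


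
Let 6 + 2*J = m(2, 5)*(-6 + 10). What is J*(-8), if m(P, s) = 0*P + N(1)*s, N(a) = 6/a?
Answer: -456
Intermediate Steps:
m(P, s) = 6*s (m(P, s) = 0*P + (6/1)*s = 0 + (6*1)*s = 0 + 6*s = 6*s)
J = 57 (J = -3 + ((6*5)*(-6 + 10))/2 = -3 + (30*4)/2 = -3 + (1/2)*120 = -3 + 60 = 57)
J*(-8) = 57*(-8) = -456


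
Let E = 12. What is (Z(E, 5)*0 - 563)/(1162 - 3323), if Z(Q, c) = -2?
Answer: 563/2161 ≈ 0.26053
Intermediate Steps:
(Z(E, 5)*0 - 563)/(1162 - 3323) = (-2*0 - 563)/(1162 - 3323) = (0 - 563)/(-2161) = -563*(-1/2161) = 563/2161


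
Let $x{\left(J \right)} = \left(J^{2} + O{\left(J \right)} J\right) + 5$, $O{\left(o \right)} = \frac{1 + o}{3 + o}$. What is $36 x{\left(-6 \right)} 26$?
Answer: $29016$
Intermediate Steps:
$O{\left(o \right)} = \frac{1 + o}{3 + o}$
$x{\left(J \right)} = 5 + J^{2} + \frac{J \left(1 + J\right)}{3 + J}$ ($x{\left(J \right)} = \left(J^{2} + \frac{1 + J}{3 + J} J\right) + 5 = \left(J^{2} + \frac{J \left(1 + J\right)}{3 + J}\right) + 5 = 5 + J^{2} + \frac{J \left(1 + J\right)}{3 + J}$)
$36 x{\left(-6 \right)} 26 = 36 \frac{- 6 \left(1 - 6\right) + \left(3 - 6\right) \left(5 + \left(-6\right)^{2}\right)}{3 - 6} \cdot 26 = 36 \frac{\left(-6\right) \left(-5\right) - 3 \left(5 + 36\right)}{-3} \cdot 26 = 36 \left(- \frac{30 - 123}{3}\right) 26 = 36 \left(\left(- \frac{1}{3}\right) \left(-93\right)\right) 26 = 36 \cdot 31 \cdot 26 = 1116 \cdot 26 = 29016$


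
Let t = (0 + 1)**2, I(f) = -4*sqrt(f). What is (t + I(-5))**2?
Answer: (1 - 4*I*sqrt(5))**2 ≈ -79.0 - 17.889*I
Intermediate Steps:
t = 1 (t = 1**2 = 1)
(t + I(-5))**2 = (1 - 4*I*sqrt(5))**2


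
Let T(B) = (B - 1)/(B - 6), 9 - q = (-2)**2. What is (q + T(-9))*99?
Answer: 561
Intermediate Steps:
q = 5 (q = 9 - 1*(-2)**2 = 9 - 1*4 = 9 - 4 = 5)
T(B) = (-1 + B)/(-6 + B)
(q + T(-9))*99 = (5 + (-1 - 9)/(-6 - 9))*99 = (5 - 10/(-15))*99 = (5 - 1/15*(-10))*99 = (5 + 2/3)*99 = (17/3)*99 = 561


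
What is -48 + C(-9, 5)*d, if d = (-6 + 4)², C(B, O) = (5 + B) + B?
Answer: -100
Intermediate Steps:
C(B, O) = 5 + 2*B
d = 4 (d = (-2)² = 4)
-48 + C(-9, 5)*d = -48 + (5 + 2*(-9))*4 = -48 + (5 - 18)*4 = -48 - 13*4 = -48 - 52 = -100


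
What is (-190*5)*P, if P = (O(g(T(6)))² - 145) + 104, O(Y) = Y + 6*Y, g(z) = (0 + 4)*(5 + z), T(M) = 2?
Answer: -36456250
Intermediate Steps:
g(z) = 20 + 4*z (g(z) = 4*(5 + z) = 20 + 4*z)
O(Y) = 7*Y
P = 38375 (P = ((7*(20 + 4*2))² - 145) + 104 = ((7*(20 + 8))² - 145) + 104 = ((7*28)² - 145) + 104 = (196² - 145) + 104 = (38416 - 145) + 104 = 38271 + 104 = 38375)
(-190*5)*P = -190*5*38375 = -950*38375 = -36456250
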